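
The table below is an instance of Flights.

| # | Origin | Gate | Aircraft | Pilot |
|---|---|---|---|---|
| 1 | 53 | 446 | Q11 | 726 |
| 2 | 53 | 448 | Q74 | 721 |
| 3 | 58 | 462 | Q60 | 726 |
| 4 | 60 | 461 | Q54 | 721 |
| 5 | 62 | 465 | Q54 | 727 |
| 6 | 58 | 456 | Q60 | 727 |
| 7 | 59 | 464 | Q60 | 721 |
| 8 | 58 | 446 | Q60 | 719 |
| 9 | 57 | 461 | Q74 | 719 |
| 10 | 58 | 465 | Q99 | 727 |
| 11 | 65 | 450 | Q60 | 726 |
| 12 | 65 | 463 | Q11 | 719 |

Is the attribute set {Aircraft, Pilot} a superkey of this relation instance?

Rows 3 and 11 have the same {Aircraft, Pilot} value (Aircraft=Q60, Pilot=726) but are distinct tuples, so {Aircraft, Pilot} does not determine every attribute — not a superkey.

No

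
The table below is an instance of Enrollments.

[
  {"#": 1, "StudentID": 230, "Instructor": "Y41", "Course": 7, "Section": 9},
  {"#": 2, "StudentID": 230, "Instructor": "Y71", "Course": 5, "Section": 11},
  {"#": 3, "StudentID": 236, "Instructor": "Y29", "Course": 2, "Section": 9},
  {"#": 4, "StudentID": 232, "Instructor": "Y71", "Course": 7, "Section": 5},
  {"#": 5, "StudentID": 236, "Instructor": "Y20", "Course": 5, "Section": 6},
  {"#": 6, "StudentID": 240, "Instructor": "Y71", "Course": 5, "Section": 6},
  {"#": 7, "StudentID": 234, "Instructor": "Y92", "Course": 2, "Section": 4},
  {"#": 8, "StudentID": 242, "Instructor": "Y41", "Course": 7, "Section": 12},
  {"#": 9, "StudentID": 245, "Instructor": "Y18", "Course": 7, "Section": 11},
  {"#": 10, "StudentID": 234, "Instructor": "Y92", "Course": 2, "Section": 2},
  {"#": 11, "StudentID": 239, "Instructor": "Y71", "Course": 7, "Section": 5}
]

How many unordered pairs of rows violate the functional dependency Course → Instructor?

Course=7: violating pairs (1,4), (1,9), (1,11), (4,8), (4,9), (8,9), (8,11), (9,11) — 8 pairs.
Course=5: violating pairs (2,5), (5,6) — 2 pairs.
Course=2: violating pairs (3,7), (3,10) — 2 pairs.

12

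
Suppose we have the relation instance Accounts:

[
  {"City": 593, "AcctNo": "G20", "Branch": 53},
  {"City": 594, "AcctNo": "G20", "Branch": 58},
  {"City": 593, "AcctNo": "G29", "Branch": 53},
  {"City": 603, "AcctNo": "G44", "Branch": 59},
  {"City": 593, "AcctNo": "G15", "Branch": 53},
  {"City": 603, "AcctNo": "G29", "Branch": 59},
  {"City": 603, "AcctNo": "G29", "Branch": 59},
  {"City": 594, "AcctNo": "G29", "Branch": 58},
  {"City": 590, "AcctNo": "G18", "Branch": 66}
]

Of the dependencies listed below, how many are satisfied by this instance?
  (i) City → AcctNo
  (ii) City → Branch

(i) City → AcctNo: City=593: 3 rows → AcctNo takes values {G20, G29, G15} — violation; City=594: 2 rows → AcctNo takes values {G20, G29} — violation; City=603: 3 rows → AcctNo takes values {G44, G29} — violation — fails.
(ii) City → Branch: every LHS value maps to a single RHS value — holds.
1 of the 2 dependencies holds.

1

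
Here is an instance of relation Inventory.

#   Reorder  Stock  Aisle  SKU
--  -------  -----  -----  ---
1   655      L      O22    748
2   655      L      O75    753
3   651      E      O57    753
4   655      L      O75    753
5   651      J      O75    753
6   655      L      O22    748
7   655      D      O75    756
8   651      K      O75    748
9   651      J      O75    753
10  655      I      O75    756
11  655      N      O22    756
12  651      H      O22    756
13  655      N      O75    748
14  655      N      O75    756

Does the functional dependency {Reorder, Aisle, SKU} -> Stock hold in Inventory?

(Reorder=655, Aisle=O22, SKU=748): rows 1, 6 → Stock = L, L ✓
(Reorder=655, Aisle=O75, SKU=753): rows 2, 4 → Stock = L, L ✓
(Reorder=651, Aisle=O57, SKU=753): row 3 → Stock = E ✓
(Reorder=651, Aisle=O75, SKU=753): rows 5, 9 → Stock = J, J ✓
(Reorder=655, Aisle=O75, SKU=756): rows 7, 10, 14 → Stock takes values {D, I, N} — violation
(Reorder=651, Aisle=O75, SKU=748): row 8 → Stock = K ✓
(Reorder=655, Aisle=O22, SKU=756): row 11 → Stock = N ✓
(Reorder=651, Aisle=O22, SKU=756): row 12 → Stock = H ✓
(Reorder=655, Aisle=O75, SKU=748): row 13 → Stock = N ✓
Two rows agree on {Reorder, Aisle, SKU} but differ on Stock, so {Reorder, Aisle, SKU} -> Stock does not hold.

No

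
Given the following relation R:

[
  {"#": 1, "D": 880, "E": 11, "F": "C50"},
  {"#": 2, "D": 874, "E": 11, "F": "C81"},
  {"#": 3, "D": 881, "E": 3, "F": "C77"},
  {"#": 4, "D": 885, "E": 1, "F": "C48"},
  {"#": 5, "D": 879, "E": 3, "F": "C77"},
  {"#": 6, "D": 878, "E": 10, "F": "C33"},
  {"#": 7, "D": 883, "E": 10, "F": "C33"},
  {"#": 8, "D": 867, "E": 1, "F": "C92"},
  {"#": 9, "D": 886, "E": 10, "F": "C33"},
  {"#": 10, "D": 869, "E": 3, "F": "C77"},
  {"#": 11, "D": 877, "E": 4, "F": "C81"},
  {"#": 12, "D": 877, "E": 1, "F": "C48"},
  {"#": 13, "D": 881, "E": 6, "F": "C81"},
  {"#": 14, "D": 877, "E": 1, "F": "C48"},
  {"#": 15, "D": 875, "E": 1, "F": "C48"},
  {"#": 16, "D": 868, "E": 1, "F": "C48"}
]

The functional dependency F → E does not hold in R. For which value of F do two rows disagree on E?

F=C50: row 1 → E = 11 ✓
F=C81: rows 2, 11, 13 → E takes values {11, 4, 6} — violation
F=C77: rows 3, 5, 10 → E = 3, 3, 3 ✓
F=C48: rows 4, 12, 14, 15, 16 → E = 1, 1, 1, 1, 1 ✓
F=C33: rows 6, 7, 9 → E = 10, 10, 10 ✓
F=C92: row 8 → E = 1 ✓
The only F value with inconsistent E is F=C81.

C81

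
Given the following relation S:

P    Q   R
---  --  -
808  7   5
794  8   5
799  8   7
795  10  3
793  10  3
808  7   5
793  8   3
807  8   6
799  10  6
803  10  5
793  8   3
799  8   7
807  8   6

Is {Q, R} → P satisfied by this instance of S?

(Q=7, R=5): 2 rows → P = 808, 808 ✓
(Q=8, R=5): 1 row → P = 794 ✓
(Q=8, R=7): 2 rows → P = 799, 799 ✓
(Q=10, R=3): 2 rows → P takes values {795, 793} — violation
(Q=8, R=3): 2 rows → P = 793, 793 ✓
(Q=8, R=6): 2 rows → P = 807, 807 ✓
(Q=10, R=6): 1 row → P = 799 ✓
(Q=10, R=5): 1 row → P = 803 ✓
Two rows agree on {Q, R} but differ on P, so {Q, R} → P does not hold.

No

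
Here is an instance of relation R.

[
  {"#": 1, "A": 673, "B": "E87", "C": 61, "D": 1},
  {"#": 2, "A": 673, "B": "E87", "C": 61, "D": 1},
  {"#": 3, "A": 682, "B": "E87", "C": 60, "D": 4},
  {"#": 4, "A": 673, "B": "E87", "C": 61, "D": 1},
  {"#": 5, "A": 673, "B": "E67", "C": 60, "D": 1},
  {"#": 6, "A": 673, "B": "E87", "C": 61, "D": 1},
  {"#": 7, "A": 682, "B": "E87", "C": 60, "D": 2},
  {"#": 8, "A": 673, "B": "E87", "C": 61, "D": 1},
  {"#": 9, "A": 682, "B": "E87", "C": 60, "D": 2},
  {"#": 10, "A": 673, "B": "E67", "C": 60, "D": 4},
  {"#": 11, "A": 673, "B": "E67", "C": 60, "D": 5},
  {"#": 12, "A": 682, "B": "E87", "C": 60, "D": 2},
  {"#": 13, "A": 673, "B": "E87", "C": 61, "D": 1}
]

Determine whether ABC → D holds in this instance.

(A=673, B=E87, C=61): rows 1, 2, 4, 6, 8, 13 → D = 1, 1, 1, 1, 1, 1 ✓
(A=682, B=E87, C=60): rows 3, 7, 9, 12 → D takes values {4, 2} — violation
(A=673, B=E67, C=60): rows 5, 10, 11 → D takes values {1, 4, 5} — violation
Two rows agree on ABC but differ on D, so ABC → D does not hold.

No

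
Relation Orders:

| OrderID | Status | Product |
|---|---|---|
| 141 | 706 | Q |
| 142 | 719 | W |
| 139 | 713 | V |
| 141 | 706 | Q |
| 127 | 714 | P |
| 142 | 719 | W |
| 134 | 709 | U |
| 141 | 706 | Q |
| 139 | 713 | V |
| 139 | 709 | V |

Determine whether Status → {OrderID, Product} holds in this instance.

Status=706: 3 rows → {OrderID,Product} = (141, Q), (141, Q), (141, Q) ✓
Status=719: 2 rows → {OrderID,Product} = (142, W), (142, W) ✓
Status=713: 2 rows → {OrderID,Product} = (139, V), (139, V) ✓
Status=714: 1 row → {OrderID,Product} = (127, P) ✓
Status=709: 2 rows → {OrderID,Product} takes values {(134, U), (139, V)} — violation
Two rows agree on Status but differ on {OrderID, Product}, so Status → {OrderID, Product} does not hold.

No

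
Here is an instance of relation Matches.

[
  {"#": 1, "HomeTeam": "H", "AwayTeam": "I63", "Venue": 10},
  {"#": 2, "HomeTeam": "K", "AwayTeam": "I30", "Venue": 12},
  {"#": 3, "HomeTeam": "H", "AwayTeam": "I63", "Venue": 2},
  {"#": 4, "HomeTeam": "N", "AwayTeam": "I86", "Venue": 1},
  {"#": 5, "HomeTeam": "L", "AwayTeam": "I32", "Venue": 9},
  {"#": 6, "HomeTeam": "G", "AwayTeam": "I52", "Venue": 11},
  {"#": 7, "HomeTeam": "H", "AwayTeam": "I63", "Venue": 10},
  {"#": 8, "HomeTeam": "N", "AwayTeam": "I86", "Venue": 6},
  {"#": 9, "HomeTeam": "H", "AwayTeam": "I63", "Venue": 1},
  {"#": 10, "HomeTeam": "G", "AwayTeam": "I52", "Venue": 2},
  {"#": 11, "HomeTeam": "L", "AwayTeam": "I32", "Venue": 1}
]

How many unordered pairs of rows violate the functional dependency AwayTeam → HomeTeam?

0

AwayTeam=I63: all 4 rows agree on HomeTeam — 0 pairs.
AwayTeam=I86: all 2 rows agree on HomeTeam — 0 pairs.
AwayTeam=I32: all 2 rows agree on HomeTeam — 0 pairs.
AwayTeam=I52: all 2 rows agree on HomeTeam — 0 pairs.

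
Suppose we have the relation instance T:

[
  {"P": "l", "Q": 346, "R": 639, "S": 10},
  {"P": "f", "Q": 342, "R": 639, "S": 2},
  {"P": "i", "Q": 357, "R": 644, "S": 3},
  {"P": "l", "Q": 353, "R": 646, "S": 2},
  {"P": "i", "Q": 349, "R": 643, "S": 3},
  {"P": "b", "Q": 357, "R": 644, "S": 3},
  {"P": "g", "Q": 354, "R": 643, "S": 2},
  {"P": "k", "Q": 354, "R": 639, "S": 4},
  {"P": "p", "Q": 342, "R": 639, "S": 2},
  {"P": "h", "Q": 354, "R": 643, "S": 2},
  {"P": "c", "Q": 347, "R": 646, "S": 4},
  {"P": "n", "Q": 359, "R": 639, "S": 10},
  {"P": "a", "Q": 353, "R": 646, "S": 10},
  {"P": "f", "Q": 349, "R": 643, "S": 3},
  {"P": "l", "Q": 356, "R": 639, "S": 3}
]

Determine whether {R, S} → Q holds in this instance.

No

(R=639, S=10): 2 rows → Q takes values {346, 359} — violation
(R=639, S=2): 2 rows → Q = 342, 342 ✓
(R=644, S=3): 2 rows → Q = 357, 357 ✓
(R=646, S=2): 1 row → Q = 353 ✓
(R=643, S=3): 2 rows → Q = 349, 349 ✓
(R=643, S=2): 2 rows → Q = 354, 354 ✓
(R=639, S=4): 1 row → Q = 354 ✓
(R=646, S=4): 1 row → Q = 347 ✓
(R=646, S=10): 1 row → Q = 353 ✓
(R=639, S=3): 1 row → Q = 356 ✓
Two rows agree on {R, S} but differ on Q, so {R, S} → Q does not hold.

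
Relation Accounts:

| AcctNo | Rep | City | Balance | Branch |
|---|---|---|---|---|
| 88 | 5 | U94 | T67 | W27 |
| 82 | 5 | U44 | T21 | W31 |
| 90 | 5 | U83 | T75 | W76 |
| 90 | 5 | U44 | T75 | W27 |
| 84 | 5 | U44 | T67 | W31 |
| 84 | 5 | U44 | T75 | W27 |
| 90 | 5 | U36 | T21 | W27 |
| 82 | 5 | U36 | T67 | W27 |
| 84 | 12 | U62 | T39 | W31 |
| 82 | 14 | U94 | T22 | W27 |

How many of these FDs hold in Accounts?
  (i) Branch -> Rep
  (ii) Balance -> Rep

(i) Branch -> Rep: Branch=W27: 6 rows → Rep takes values {5, 14} — violation; Branch=W31: 3 rows → Rep takes values {5, 12} — violation — fails.
(ii) Balance -> Rep: every LHS value maps to a single RHS value — holds.
1 of the 2 dependencies holds.

1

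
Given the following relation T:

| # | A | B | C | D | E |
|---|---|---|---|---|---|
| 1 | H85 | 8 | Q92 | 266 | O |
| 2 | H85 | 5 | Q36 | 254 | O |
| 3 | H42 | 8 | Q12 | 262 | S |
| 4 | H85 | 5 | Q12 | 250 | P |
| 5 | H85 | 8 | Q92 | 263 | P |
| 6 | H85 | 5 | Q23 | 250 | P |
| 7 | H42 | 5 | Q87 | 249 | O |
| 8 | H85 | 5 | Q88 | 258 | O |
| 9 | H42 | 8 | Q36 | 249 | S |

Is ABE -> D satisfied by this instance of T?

(A=H85, B=8, E=O): row 1 → D = 266 ✓
(A=H85, B=5, E=O): rows 2, 8 → D takes values {254, 258} — violation
(A=H42, B=8, E=S): rows 3, 9 → D takes values {262, 249} — violation
(A=H85, B=5, E=P): rows 4, 6 → D = 250, 250 ✓
(A=H85, B=8, E=P): row 5 → D = 263 ✓
(A=H42, B=5, E=O): row 7 → D = 249 ✓
Two rows agree on ABE but differ on D, so ABE -> D does not hold.

No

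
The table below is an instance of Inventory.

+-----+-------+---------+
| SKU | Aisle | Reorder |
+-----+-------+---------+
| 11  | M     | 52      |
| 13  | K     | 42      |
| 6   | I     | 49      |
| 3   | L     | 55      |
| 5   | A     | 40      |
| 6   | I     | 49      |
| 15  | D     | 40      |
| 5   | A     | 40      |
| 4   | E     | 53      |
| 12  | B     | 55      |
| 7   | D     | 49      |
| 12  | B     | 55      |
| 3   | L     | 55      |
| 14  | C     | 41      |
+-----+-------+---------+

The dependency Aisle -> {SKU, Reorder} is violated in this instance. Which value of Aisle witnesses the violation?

D

Aisle=M: 1 row → {SKU,Reorder} = (11, 52) ✓
Aisle=K: 1 row → {SKU,Reorder} = (13, 42) ✓
Aisle=I: 2 rows → {SKU,Reorder} = (6, 49), (6, 49) ✓
Aisle=L: 2 rows → {SKU,Reorder} = (3, 55), (3, 55) ✓
Aisle=A: 2 rows → {SKU,Reorder} = (5, 40), (5, 40) ✓
Aisle=D: 2 rows → {SKU,Reorder} takes values {(15, 40), (7, 49)} — violation
Aisle=E: 1 row → {SKU,Reorder} = (4, 53) ✓
Aisle=B: 2 rows → {SKU,Reorder} = (12, 55), (12, 55) ✓
Aisle=C: 1 row → {SKU,Reorder} = (14, 41) ✓
The only Aisle value with inconsistent RHS is Aisle=D.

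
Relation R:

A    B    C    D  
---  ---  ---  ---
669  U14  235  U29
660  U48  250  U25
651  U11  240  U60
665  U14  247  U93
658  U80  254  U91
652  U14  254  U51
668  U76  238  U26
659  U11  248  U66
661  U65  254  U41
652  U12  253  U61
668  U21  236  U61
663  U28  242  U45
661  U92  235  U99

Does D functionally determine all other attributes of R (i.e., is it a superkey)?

Two distinct rows share D=U61, so D does not determine every attribute — not a superkey.

No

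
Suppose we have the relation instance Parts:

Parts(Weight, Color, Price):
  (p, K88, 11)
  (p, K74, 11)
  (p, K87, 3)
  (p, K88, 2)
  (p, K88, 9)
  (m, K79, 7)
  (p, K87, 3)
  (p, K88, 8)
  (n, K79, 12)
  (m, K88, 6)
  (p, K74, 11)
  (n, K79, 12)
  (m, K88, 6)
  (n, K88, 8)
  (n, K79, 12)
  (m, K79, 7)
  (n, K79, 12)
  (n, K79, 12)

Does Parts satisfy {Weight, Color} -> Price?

No

(Weight=p, Color=K88): 4 rows → Price takes values {11, 2, 9, 8} — violation
(Weight=p, Color=K74): 2 rows → Price = 11, 11 ✓
(Weight=p, Color=K87): 2 rows → Price = 3, 3 ✓
(Weight=m, Color=K79): 2 rows → Price = 7, 7 ✓
(Weight=n, Color=K79): 5 rows → Price = 12, 12, 12, 12, 12 ✓
(Weight=m, Color=K88): 2 rows → Price = 6, 6 ✓
(Weight=n, Color=K88): 1 row → Price = 8 ✓
Two rows agree on {Weight, Color} but differ on Price, so {Weight, Color} -> Price does not hold.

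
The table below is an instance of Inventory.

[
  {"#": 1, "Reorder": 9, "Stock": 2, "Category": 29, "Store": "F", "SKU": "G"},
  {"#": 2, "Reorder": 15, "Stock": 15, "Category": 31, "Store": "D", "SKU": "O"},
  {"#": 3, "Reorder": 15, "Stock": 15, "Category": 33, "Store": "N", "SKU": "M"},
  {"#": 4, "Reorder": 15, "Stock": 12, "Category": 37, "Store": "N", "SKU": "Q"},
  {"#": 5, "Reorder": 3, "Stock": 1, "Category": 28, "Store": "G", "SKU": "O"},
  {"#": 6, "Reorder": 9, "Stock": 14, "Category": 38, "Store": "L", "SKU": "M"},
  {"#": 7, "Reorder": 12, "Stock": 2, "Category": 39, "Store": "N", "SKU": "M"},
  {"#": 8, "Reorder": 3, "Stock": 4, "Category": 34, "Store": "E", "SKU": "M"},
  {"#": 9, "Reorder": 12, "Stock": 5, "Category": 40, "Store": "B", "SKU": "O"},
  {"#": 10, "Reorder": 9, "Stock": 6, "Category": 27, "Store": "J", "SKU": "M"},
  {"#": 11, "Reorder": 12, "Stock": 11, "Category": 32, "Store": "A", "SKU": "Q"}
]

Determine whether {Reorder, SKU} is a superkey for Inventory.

Rows 6 and 10 have the same {Reorder, SKU} value (Reorder=9, SKU=M) but are distinct tuples, so {Reorder, SKU} does not determine every attribute — not a superkey.

No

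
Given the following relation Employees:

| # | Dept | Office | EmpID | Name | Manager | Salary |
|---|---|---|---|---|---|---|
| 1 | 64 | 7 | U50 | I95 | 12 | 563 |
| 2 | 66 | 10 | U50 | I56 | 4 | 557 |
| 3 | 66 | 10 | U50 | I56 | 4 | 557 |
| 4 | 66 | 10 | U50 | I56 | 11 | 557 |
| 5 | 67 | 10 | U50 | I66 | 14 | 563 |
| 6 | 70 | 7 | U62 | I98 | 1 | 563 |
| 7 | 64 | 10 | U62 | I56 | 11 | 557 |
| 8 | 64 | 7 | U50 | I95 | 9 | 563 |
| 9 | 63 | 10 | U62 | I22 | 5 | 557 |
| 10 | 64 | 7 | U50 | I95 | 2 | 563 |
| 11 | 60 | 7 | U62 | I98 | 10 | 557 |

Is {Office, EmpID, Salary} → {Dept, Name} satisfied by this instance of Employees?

No

(Office=7, EmpID=U50, Salary=563): rows 1, 8, 10 → {Dept,Name} = (64, I95), (64, I95), (64, I95) ✓
(Office=10, EmpID=U50, Salary=557): rows 2, 3, 4 → {Dept,Name} = (66, I56), (66, I56), (66, I56) ✓
(Office=10, EmpID=U50, Salary=563): row 5 → {Dept,Name} = (67, I66) ✓
(Office=7, EmpID=U62, Salary=563): row 6 → {Dept,Name} = (70, I98) ✓
(Office=10, EmpID=U62, Salary=557): rows 7, 9 → {Dept,Name} takes values {(64, I56), (63, I22)} — violation
(Office=7, EmpID=U62, Salary=557): row 11 → {Dept,Name} = (60, I98) ✓
Two rows agree on {Office, EmpID, Salary} but differ on {Dept, Name}, so {Office, EmpID, Salary} → {Dept, Name} does not hold.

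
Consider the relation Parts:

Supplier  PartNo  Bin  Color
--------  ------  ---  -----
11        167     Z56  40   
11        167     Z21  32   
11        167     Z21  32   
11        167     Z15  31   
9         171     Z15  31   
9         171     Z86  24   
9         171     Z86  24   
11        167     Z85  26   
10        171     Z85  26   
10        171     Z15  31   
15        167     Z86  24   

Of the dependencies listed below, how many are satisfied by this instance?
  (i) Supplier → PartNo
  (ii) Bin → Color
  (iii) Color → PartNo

2

(i) Supplier → PartNo: every LHS value maps to a single RHS value — holds.
(ii) Bin → Color: every LHS value maps to a single RHS value — holds.
(iii) Color → PartNo: Color=31: 3 rows → PartNo takes values {167, 171} — violation; Color=24: 3 rows → PartNo takes values {171, 167} — violation; Color=26: 2 rows → PartNo takes values {167, 171} — violation — fails.
2 of the 3 dependencies hold.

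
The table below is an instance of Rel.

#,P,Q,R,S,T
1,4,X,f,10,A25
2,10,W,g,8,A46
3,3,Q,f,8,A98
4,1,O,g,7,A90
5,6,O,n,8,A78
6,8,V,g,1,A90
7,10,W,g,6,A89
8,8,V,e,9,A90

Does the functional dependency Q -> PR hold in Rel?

No

Q=X: row 1 → {P,R} = (4, f) ✓
Q=W: rows 2, 7 → {P,R} = (10, g), (10, g) ✓
Q=Q: row 3 → {P,R} = (3, f) ✓
Q=O: rows 4, 5 → {P,R} takes values {(1, g), (6, n)} — violation
Q=V: rows 6, 8 → {P,R} takes values {(8, g), (8, e)} — violation
Two rows agree on Q but differ on PR, so Q -> PR does not hold.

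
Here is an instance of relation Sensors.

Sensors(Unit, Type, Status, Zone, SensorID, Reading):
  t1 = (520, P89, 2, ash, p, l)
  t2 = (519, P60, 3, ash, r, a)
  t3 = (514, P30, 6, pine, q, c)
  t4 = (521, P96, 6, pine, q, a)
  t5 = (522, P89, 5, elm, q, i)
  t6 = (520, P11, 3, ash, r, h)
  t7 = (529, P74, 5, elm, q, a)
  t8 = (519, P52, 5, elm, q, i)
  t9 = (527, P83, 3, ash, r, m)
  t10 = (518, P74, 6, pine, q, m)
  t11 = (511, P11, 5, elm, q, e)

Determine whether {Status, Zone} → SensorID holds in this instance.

(Status=2, Zone=ash): row 1 → SensorID = p ✓
(Status=3, Zone=ash): rows 2, 6, 9 → SensorID = r, r, r ✓
(Status=6, Zone=pine): rows 3, 4, 10 → SensorID = q, q, q ✓
(Status=5, Zone=elm): rows 5, 7, 8, 11 → SensorID = q, q, q, q ✓
Every {Status, Zone} value is associated with a single SensorID value, so {Status, Zone} → SensorID holds.

Yes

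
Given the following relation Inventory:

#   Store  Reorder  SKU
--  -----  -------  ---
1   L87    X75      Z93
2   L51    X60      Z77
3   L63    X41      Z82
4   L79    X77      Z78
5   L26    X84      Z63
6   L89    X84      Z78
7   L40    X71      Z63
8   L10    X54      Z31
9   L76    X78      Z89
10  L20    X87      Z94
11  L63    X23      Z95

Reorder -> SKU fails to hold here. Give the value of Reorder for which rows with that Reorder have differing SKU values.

Reorder=X75: row 1 → SKU = Z93 ✓
Reorder=X60: row 2 → SKU = Z77 ✓
Reorder=X41: row 3 → SKU = Z82 ✓
Reorder=X77: row 4 → SKU = Z78 ✓
Reorder=X84: rows 5, 6 → SKU takes values {Z63, Z78} — violation
Reorder=X71: row 7 → SKU = Z63 ✓
Reorder=X54: row 8 → SKU = Z31 ✓
Reorder=X78: row 9 → SKU = Z89 ✓
Reorder=X87: row 10 → SKU = Z94 ✓
Reorder=X23: row 11 → SKU = Z95 ✓
The only Reorder value with inconsistent SKU is Reorder=X84.

X84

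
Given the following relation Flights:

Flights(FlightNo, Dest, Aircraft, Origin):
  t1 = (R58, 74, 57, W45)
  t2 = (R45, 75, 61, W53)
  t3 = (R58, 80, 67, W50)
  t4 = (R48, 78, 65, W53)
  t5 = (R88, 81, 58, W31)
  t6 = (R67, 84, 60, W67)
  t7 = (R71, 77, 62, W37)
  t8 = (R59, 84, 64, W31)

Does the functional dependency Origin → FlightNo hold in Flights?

No

Origin=W45: row 1 → FlightNo = R58 ✓
Origin=W53: rows 2, 4 → FlightNo takes values {R45, R48} — violation
Origin=W50: row 3 → FlightNo = R58 ✓
Origin=W31: rows 5, 8 → FlightNo takes values {R88, R59} — violation
Origin=W67: row 6 → FlightNo = R67 ✓
Origin=W37: row 7 → FlightNo = R71 ✓
Two rows agree on Origin but differ on FlightNo, so Origin → FlightNo does not hold.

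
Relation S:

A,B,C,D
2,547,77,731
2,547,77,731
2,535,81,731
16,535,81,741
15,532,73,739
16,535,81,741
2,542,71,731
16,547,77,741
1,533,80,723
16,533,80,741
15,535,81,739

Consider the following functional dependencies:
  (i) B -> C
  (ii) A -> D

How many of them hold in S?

(i) B -> C: every LHS value maps to a single RHS value — holds.
(ii) A -> D: every LHS value maps to a single RHS value — holds.
2 of the 2 dependencies hold.

2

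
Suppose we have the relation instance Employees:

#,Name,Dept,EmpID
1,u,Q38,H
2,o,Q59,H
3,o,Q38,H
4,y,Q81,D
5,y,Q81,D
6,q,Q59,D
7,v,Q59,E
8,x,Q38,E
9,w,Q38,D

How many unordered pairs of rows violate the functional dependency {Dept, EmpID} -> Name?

(Dept=Q38, EmpID=H): violating pairs (1,3) — 1 pair.
(Dept=Q81, EmpID=D): all 2 rows agree on Name — 0 pairs.

1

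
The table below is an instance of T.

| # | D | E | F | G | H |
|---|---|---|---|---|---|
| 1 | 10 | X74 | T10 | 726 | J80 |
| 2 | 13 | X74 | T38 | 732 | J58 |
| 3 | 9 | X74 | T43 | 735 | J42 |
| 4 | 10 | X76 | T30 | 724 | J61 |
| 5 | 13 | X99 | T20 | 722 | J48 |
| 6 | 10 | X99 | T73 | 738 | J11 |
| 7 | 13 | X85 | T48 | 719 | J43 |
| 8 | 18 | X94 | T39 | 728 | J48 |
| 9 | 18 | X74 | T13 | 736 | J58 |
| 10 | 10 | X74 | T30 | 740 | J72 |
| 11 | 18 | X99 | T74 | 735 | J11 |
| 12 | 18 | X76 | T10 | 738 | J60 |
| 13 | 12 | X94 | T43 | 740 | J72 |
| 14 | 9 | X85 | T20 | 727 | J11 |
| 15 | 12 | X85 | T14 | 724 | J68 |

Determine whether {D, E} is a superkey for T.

No

Rows 1 and 10 have the same {D, E} value (D=10, E=X74) but are distinct tuples, so {D, E} does not determine every attribute — not a superkey.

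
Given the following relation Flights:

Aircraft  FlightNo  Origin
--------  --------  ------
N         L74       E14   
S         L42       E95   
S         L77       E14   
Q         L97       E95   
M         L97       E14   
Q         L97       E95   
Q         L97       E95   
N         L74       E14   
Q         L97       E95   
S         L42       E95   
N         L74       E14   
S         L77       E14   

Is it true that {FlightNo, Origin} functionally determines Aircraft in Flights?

(FlightNo=L74, Origin=E14): 3 rows → Aircraft = N, N, N ✓
(FlightNo=L42, Origin=E95): 2 rows → Aircraft = S, S ✓
(FlightNo=L77, Origin=E14): 2 rows → Aircraft = S, S ✓
(FlightNo=L97, Origin=E95): 4 rows → Aircraft = Q, Q, Q, Q ✓
(FlightNo=L97, Origin=E14): 1 row → Aircraft = M ✓
Every {FlightNo, Origin} value is associated with a single Aircraft value, so {FlightNo, Origin} → Aircraft holds.

Yes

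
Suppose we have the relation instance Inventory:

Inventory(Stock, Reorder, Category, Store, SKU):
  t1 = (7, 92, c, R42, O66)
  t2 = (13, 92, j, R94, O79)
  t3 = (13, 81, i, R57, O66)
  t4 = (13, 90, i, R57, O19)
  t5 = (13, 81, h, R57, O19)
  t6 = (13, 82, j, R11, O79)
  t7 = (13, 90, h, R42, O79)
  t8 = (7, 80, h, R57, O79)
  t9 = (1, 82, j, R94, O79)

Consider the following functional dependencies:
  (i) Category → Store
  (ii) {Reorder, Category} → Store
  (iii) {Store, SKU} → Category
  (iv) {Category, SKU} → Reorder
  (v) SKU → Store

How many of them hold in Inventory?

(i) Category → Store: Category=j: rows 2, 6, 9 → Store takes values {R94, R11} — violation; Category=h: rows 5, 7, 8 → Store takes values {R57, R42} — violation — fails.
(ii) {Reorder, Category} → Store: (Reorder=82, Category=j): rows 6, 9 → Store takes values {R11, R94} — violation — fails.
(iii) {Store, SKU} → Category: (Store=R57, SKU=O19): rows 4, 5 → Category takes values {i, h} — violation — fails.
(iv) {Category, SKU} → Reorder: (Category=j, SKU=O79): rows 2, 6, 9 → Reorder takes values {92, 82} — violation; (Category=h, SKU=O79): rows 7, 8 → Reorder takes values {90, 80} — violation — fails.
(v) SKU → Store: SKU=O66: rows 1, 3 → Store takes values {R42, R57} — violation; SKU=O79: rows 2, 6, 7, 8, 9 → Store takes values {R94, R11, R42, R57} — violation — fails.
None of the 5 dependencies hold.

0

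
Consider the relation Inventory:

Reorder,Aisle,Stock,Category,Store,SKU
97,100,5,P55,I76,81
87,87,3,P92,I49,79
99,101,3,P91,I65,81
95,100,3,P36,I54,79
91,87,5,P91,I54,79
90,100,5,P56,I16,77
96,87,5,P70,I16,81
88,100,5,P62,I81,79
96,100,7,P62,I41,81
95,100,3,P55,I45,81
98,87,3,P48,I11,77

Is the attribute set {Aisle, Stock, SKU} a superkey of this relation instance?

All 11 rows have distinct {Aisle, Stock, SKU} values, so {Aisle, Stock, SKU} → (all attributes) holds and {Aisle, Stock, SKU} is a superkey.

Yes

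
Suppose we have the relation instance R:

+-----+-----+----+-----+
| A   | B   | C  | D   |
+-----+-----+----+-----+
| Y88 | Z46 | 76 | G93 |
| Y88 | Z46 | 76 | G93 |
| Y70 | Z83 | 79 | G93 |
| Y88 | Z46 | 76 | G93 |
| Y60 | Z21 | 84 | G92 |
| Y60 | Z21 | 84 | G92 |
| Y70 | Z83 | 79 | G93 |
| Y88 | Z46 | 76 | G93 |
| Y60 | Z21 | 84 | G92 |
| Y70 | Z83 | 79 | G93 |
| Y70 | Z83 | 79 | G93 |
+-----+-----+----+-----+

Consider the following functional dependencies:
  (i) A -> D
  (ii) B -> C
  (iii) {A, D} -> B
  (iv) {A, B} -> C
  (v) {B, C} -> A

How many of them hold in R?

(i) A -> D: every LHS value maps to a single RHS value — holds.
(ii) B -> C: every LHS value maps to a single RHS value — holds.
(iii) {A, D} -> B: every LHS value maps to a single RHS value — holds.
(iv) {A, B} -> C: every LHS value maps to a single RHS value — holds.
(v) {B, C} -> A: every LHS value maps to a single RHS value — holds.
5 of the 5 dependencies hold.

5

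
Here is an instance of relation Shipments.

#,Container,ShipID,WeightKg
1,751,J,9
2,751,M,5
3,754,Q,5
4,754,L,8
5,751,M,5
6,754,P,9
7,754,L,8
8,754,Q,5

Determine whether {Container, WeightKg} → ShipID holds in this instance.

Yes

(Container=751, WeightKg=9): row 1 → ShipID = J ✓
(Container=751, WeightKg=5): rows 2, 5 → ShipID = M, M ✓
(Container=754, WeightKg=5): rows 3, 8 → ShipID = Q, Q ✓
(Container=754, WeightKg=8): rows 4, 7 → ShipID = L, L ✓
(Container=754, WeightKg=9): row 6 → ShipID = P ✓
Every {Container, WeightKg} value is associated with a single ShipID value, so {Container, WeightKg} → ShipID holds.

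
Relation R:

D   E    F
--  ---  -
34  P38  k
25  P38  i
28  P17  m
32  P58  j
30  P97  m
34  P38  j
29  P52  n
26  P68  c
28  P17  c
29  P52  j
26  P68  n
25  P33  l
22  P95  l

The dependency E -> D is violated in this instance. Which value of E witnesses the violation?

E=P38: 3 rows → D takes values {34, 25} — violation
E=P17: 2 rows → D = 28, 28 ✓
E=P58: 1 row → D = 32 ✓
E=P97: 1 row → D = 30 ✓
E=P52: 2 rows → D = 29, 29 ✓
E=P68: 2 rows → D = 26, 26 ✓
E=P33: 1 row → D = 25 ✓
E=P95: 1 row → D = 22 ✓
The only E value with inconsistent D is E=P38.

P38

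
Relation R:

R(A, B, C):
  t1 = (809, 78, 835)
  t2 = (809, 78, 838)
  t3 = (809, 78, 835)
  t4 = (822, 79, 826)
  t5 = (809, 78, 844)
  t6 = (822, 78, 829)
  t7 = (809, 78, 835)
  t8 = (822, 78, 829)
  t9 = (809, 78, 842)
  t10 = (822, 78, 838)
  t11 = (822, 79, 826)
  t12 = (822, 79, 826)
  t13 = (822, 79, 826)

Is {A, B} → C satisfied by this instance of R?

No

(A=809, B=78): rows 1, 2, 3, 5, 7, 9 → C takes values {835, 838, 844, 842} — violation
(A=822, B=79): rows 4, 11, 12, 13 → C = 826, 826, 826, 826 ✓
(A=822, B=78): rows 6, 8, 10 → C takes values {829, 838} — violation
Two rows agree on {A, B} but differ on C, so {A, B} → C does not hold.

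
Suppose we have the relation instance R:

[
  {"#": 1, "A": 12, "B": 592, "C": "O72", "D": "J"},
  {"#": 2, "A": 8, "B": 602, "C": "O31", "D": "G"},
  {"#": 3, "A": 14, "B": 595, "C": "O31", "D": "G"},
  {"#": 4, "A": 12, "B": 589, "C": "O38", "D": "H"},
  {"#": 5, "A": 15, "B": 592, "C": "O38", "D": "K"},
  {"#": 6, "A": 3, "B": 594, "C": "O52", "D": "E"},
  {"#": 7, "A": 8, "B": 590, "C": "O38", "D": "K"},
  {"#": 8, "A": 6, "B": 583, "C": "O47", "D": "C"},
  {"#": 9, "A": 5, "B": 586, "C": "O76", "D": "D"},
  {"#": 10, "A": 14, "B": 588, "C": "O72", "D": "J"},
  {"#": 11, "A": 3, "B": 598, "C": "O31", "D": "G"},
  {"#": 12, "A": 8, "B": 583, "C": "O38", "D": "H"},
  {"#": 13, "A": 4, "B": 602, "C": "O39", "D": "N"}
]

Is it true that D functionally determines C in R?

Yes

D=J: rows 1, 10 → C = O72, O72 ✓
D=G: rows 2, 3, 11 → C = O31, O31, O31 ✓
D=H: rows 4, 12 → C = O38, O38 ✓
D=K: rows 5, 7 → C = O38, O38 ✓
D=E: row 6 → C = O52 ✓
D=C: row 8 → C = O47 ✓
D=D: row 9 → C = O76 ✓
D=N: row 13 → C = O39 ✓
Every D value is associated with a single C value, so D -> C holds.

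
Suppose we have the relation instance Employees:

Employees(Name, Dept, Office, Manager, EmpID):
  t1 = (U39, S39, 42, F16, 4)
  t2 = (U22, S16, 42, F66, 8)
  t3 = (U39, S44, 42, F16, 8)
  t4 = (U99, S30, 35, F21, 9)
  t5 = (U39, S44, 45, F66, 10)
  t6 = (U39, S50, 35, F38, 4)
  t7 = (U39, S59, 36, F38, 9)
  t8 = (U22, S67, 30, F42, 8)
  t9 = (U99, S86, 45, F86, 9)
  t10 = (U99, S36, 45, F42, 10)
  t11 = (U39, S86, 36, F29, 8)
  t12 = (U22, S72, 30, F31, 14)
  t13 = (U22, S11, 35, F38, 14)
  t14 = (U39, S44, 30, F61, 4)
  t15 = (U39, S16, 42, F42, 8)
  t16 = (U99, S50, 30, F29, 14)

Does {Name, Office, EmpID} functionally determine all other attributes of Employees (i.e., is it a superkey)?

Rows 3 and 15 have the same {Name, Office, EmpID} value (Name=U39, Office=42, EmpID=8) but are distinct tuples, so {Name, Office, EmpID} does not determine every attribute — not a superkey.

No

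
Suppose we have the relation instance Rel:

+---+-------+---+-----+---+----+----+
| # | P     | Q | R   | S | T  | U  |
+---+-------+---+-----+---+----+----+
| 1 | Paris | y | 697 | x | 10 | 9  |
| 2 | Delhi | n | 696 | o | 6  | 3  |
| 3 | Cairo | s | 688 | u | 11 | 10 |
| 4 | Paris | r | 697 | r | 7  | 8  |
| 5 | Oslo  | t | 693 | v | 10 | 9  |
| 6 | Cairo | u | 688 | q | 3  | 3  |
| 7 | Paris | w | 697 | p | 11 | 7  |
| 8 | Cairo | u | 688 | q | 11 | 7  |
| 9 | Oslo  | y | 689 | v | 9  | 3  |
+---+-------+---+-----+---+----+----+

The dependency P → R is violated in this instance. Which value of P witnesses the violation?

Oslo

P=Paris: rows 1, 4, 7 → R = 697, 697, 697 ✓
P=Delhi: row 2 → R = 696 ✓
P=Cairo: rows 3, 6, 8 → R = 688, 688, 688 ✓
P=Oslo: rows 5, 9 → R takes values {693, 689} — violation
The only P value with inconsistent R is P=Oslo.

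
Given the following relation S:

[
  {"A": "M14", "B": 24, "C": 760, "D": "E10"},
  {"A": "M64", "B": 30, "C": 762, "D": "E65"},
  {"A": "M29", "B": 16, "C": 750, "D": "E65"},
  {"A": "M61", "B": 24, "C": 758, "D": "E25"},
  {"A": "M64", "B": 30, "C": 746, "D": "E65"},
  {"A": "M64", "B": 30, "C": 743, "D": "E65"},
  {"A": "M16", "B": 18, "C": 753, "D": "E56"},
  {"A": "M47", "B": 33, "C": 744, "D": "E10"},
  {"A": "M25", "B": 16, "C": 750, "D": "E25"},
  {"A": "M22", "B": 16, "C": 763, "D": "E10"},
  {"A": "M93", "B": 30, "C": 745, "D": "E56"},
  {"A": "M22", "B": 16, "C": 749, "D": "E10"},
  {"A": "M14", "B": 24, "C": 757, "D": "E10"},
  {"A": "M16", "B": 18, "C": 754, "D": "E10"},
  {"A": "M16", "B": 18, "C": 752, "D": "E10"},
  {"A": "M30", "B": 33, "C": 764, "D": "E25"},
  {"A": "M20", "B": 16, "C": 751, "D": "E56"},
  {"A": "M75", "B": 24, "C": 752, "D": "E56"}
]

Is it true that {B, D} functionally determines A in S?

Yes

(B=24, D=E10): 2 rows → A = M14, M14 ✓
(B=30, D=E65): 3 rows → A = M64, M64, M64 ✓
(B=16, D=E65): 1 row → A = M29 ✓
(B=24, D=E25): 1 row → A = M61 ✓
(B=18, D=E56): 1 row → A = M16 ✓
(B=33, D=E10): 1 row → A = M47 ✓
(B=16, D=E25): 1 row → A = M25 ✓
(B=16, D=E10): 2 rows → A = M22, M22 ✓
(B=30, D=E56): 1 row → A = M93 ✓
(B=18, D=E10): 2 rows → A = M16, M16 ✓
(B=33, D=E25): 1 row → A = M30 ✓
(B=16, D=E56): 1 row → A = M20 ✓
(B=24, D=E56): 1 row → A = M75 ✓
Every {B, D} value is associated with a single A value, so {B, D} -> A holds.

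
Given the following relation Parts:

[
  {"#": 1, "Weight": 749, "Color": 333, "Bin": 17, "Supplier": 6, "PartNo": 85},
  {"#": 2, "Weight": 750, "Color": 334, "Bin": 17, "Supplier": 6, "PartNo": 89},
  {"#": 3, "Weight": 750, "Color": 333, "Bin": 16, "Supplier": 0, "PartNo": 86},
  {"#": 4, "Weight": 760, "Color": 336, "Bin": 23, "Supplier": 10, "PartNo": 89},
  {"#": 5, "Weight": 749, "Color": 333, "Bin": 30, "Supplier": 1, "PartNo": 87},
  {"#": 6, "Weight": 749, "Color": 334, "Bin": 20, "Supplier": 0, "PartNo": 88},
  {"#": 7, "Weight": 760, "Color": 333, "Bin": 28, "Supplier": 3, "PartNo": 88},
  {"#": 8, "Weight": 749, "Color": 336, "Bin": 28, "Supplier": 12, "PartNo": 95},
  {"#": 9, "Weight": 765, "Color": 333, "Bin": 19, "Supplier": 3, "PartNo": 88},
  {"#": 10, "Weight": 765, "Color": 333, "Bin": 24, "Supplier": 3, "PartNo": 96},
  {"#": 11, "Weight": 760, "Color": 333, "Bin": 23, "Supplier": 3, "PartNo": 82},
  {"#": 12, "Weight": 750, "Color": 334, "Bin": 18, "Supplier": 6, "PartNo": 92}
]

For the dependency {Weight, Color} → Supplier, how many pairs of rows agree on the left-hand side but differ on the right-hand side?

1

(Weight=749, Color=333): violating pairs (1,5) — 1 pair.
(Weight=750, Color=334): all 2 rows agree on Supplier — 0 pairs.
(Weight=760, Color=333): all 2 rows agree on Supplier — 0 pairs.
(Weight=765, Color=333): all 2 rows agree on Supplier — 0 pairs.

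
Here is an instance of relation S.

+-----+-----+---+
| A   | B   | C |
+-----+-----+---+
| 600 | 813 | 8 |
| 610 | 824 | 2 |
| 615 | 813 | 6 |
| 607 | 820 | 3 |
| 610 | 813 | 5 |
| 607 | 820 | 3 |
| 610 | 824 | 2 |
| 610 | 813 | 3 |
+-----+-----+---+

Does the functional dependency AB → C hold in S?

(A=600, B=813): 1 row → C = 8 ✓
(A=610, B=824): 2 rows → C = 2, 2 ✓
(A=615, B=813): 1 row → C = 6 ✓
(A=607, B=820): 2 rows → C = 3, 3 ✓
(A=610, B=813): 2 rows → C takes values {5, 3} — violation
Two rows agree on AB but differ on C, so AB → C does not hold.

No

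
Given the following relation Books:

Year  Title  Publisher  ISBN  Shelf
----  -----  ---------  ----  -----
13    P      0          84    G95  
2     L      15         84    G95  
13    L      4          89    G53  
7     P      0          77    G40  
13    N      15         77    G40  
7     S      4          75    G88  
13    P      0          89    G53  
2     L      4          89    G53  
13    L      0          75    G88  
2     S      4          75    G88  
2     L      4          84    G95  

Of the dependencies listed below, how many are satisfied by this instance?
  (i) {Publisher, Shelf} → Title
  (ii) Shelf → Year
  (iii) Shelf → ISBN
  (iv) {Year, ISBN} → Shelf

(i) {Publisher, Shelf} → Title: every LHS value maps to a single RHS value — holds.
(ii) Shelf → Year: Shelf=G95: 3 rows → Year takes values {13, 2} — violation; Shelf=G53: 3 rows → Year takes values {13, 2} — violation; Shelf=G40: 2 rows → Year takes values {7, 13} — violation; Shelf=G88: 3 rows → Year takes values {7, 13, 2} — violation — fails.
(iii) Shelf → ISBN: every LHS value maps to a single RHS value — holds.
(iv) {Year, ISBN} → Shelf: every LHS value maps to a single RHS value — holds.
3 of the 4 dependencies hold.

3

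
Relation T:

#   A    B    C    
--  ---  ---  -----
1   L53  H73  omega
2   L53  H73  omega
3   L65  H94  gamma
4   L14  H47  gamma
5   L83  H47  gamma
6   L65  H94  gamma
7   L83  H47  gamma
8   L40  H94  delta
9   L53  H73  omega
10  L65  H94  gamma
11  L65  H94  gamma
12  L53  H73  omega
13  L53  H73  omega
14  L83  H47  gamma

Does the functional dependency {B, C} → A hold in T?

(B=H73, C=omega): rows 1, 2, 9, 12, 13 → A = L53, L53, L53, L53, L53 ✓
(B=H94, C=gamma): rows 3, 6, 10, 11 → A = L65, L65, L65, L65 ✓
(B=H47, C=gamma): rows 4, 5, 7, 14 → A takes values {L14, L83} — violation
(B=H94, C=delta): row 8 → A = L40 ✓
Two rows agree on {B, C} but differ on A, so {B, C} → A does not hold.

No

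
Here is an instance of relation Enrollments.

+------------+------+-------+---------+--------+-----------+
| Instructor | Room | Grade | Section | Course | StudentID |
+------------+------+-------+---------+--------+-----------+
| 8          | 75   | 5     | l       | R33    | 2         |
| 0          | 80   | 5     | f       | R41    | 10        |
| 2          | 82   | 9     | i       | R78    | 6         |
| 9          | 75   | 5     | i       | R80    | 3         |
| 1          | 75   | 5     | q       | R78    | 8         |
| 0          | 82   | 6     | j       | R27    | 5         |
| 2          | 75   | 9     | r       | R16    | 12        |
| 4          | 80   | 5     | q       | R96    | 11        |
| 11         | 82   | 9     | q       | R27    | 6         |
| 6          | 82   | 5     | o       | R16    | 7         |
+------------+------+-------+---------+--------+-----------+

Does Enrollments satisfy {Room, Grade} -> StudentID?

(Room=75, Grade=5): 3 rows → StudentID takes values {2, 3, 8} — violation
(Room=80, Grade=5): 2 rows → StudentID takes values {10, 11} — violation
(Room=82, Grade=9): 2 rows → StudentID = 6, 6 ✓
(Room=82, Grade=6): 1 row → StudentID = 5 ✓
(Room=75, Grade=9): 1 row → StudentID = 12 ✓
(Room=82, Grade=5): 1 row → StudentID = 7 ✓
Two rows agree on {Room, Grade} but differ on StudentID, so {Room, Grade} -> StudentID does not hold.

No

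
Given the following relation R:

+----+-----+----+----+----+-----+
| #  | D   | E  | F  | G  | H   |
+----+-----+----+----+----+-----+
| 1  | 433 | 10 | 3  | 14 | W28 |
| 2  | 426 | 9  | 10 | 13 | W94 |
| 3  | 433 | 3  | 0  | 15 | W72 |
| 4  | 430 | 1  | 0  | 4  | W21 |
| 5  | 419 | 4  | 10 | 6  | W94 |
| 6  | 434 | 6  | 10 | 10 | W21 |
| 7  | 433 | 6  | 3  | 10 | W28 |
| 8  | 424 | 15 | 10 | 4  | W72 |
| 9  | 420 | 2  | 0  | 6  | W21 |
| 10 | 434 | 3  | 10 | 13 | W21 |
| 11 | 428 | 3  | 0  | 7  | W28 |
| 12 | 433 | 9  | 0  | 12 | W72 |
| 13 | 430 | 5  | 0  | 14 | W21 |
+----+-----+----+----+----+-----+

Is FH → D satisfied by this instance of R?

No

(F=3, H=W28): rows 1, 7 → D = 433, 433 ✓
(F=10, H=W94): rows 2, 5 → D takes values {426, 419} — violation
(F=0, H=W72): rows 3, 12 → D = 433, 433 ✓
(F=0, H=W21): rows 4, 9, 13 → D takes values {430, 420} — violation
(F=10, H=W21): rows 6, 10 → D = 434, 434 ✓
(F=10, H=W72): row 8 → D = 424 ✓
(F=0, H=W28): row 11 → D = 428 ✓
Two rows agree on FH but differ on D, so FH → D does not hold.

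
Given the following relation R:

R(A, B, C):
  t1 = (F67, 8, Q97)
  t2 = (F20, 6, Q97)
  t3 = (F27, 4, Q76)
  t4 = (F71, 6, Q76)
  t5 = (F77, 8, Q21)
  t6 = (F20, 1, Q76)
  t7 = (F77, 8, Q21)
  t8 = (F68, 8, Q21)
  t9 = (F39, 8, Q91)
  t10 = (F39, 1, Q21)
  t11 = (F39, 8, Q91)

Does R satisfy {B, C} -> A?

No

(B=8, C=Q97): row 1 → A = F67 ✓
(B=6, C=Q97): row 2 → A = F20 ✓
(B=4, C=Q76): row 3 → A = F27 ✓
(B=6, C=Q76): row 4 → A = F71 ✓
(B=8, C=Q21): rows 5, 7, 8 → A takes values {F77, F68} — violation
(B=1, C=Q76): row 6 → A = F20 ✓
(B=8, C=Q91): rows 9, 11 → A = F39, F39 ✓
(B=1, C=Q21): row 10 → A = F39 ✓
Two rows agree on {B, C} but differ on A, so {B, C} -> A does not hold.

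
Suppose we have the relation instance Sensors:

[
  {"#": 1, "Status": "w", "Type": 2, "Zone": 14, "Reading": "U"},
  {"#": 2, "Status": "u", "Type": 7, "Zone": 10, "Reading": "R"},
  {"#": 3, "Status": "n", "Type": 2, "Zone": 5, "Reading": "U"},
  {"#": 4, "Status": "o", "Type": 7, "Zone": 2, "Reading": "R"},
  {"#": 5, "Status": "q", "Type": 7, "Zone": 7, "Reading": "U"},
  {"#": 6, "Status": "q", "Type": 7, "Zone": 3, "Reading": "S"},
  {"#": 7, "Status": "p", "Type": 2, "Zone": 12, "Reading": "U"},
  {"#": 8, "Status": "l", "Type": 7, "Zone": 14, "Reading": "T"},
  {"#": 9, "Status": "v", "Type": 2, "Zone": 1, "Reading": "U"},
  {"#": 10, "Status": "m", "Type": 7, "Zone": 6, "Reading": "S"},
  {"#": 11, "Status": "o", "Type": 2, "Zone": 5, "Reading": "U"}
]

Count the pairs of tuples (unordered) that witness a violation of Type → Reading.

Type=2: all 5 rows agree on Reading — 0 pairs.
Type=7: violating pairs (2,5), (2,6), (2,8), (2,10), (4,5), (4,6), (4,8), (4,10), (5,6), (5,8), (5,10), (6,8), (8,10) — 13 pairs.

13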